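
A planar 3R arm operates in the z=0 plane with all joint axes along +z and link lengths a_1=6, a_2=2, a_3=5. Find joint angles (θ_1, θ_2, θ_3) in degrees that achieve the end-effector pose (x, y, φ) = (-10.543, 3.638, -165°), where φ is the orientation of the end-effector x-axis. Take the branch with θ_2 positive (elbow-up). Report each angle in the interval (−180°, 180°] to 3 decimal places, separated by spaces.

wrist centre = target − a_3·(cos φ, sin φ) = (-5.7134, 4.9321)
cos θ_2 = (56.9682−6²−2²)/(2·6·2) = 0.7070; θ_2 = 45.0081° (elbow-up)
β = atan2(4.9321,-5.7134) = 139.1974°; ψ = atan2(1.4144,7.4140) = 10.8009°
θ_1 = β − ψ = 128.3966°
θ_3 = φ − θ_1 − θ_2 = 21.5953° (wrapped to (-180°,180°])

128.397 45.008 21.595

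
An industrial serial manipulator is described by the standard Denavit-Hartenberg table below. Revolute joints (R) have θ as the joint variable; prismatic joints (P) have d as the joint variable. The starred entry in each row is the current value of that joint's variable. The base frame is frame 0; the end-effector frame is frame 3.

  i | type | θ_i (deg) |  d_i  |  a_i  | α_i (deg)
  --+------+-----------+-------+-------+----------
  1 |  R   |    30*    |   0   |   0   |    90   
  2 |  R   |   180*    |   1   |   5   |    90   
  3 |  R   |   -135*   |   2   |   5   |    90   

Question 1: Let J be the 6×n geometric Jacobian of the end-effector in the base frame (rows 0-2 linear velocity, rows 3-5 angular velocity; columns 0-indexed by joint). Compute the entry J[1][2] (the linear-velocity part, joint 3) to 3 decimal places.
axis z_2 = (0.0000,0.0000,1.0000); lever o_n−o_2 = (1.2941,4.8296,2.0000)
cross product → J_v[:, 2] = (-4.8296,1.2941,0.0000)
J_ω[:, 2] = z_2
entry J[1][2] = 1.2941

1.294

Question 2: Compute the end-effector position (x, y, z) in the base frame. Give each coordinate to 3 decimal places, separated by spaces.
-2.536 1.464 2.000

after link 1: o_1 = (0.0000, 0.0000, 0.0000)
after link 2: o_2 = (-3.8301, -3.3660, 0.0000)
after link 3: o_3 = (-2.5360, 1.4636, 2.0000)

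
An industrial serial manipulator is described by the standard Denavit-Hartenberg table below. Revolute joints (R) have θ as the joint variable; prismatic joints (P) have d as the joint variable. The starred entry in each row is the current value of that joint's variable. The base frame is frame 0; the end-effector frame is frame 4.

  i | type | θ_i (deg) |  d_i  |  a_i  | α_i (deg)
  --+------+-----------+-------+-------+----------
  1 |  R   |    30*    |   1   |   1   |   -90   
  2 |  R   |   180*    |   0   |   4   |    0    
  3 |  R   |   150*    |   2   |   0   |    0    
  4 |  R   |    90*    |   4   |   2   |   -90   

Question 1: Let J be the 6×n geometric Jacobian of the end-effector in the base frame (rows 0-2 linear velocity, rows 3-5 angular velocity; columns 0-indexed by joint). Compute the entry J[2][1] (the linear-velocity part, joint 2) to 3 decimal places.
axis z_1 = (-0.5000,0.8660,0.0000); lever o_n−o_1 = (-5.5981,3.6962,-1.7321)
cross product → J_v[:, 1] = (-1.5000,-0.8660,3.0000)
J_ω[:, 1] = z_1
entry J[2][1] = 3.0000

3.000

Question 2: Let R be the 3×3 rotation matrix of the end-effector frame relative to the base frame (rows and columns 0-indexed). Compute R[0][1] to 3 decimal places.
End-effector y-axis (col 1 of R) = (0.5000,-0.8660,-0.0000)
R[0][1] = 0.5000

0.500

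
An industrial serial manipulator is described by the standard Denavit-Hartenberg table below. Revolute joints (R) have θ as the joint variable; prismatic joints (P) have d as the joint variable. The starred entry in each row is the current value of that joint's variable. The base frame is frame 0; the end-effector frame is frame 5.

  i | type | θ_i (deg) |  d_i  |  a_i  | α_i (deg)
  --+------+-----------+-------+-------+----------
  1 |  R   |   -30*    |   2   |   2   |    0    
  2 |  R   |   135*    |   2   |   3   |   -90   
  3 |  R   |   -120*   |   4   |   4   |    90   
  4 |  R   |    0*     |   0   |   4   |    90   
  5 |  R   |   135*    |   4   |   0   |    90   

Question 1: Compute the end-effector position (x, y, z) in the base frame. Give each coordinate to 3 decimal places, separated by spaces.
1.991 -1.966 10.928

after link 1: o_1 = (1.7321, -1.0000, 2.0000)
after link 2: o_2 = (0.9556, 1.8978, 4.0000)
after link 3: o_3 = (-2.3905, -1.0694, 7.4641)
after link 4: o_4 = (-1.8728, -3.0012, 10.9282)
after link 5: o_5 = (1.9909, -1.9659, 10.9282)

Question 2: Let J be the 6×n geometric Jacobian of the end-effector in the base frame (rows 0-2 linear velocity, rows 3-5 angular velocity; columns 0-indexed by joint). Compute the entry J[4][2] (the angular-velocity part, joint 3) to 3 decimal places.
-0.259

axis z_2 = (-0.9659,-0.2588,0.0000); lever o_n−o_2 = (1.0353,-3.8637,6.9282)
cross product → J_v[:, 2] = (-1.7932,6.6921,4.0000)
J_ω[:, 2] = z_2
entry J[4][2] = -0.2588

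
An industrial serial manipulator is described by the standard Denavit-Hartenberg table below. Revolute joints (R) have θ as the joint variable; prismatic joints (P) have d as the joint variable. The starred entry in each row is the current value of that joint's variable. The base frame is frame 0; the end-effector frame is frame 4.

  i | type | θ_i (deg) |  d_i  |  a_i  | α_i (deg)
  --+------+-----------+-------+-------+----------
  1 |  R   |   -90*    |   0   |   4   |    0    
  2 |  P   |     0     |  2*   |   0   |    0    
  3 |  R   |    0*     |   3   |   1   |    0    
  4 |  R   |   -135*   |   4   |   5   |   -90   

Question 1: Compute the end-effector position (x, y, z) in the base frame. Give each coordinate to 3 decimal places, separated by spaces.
after link 1: o_1 = (0.0000, -4.0000, 0.0000)
after link 2: o_2 = (0.0000, -4.0000, 2.0000)
after link 3: o_3 = (0.0000, -5.0000, 5.0000)
after link 4: o_4 = (-3.5355, -1.4645, 9.0000)

-3.536 -1.464 9.000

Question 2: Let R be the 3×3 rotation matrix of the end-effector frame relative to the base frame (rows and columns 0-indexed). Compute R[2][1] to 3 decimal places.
-1.000

End-effector y-axis (col 1 of R) = (-0.0000,-0.0000,-1.0000)
R[2][1] = -1.0000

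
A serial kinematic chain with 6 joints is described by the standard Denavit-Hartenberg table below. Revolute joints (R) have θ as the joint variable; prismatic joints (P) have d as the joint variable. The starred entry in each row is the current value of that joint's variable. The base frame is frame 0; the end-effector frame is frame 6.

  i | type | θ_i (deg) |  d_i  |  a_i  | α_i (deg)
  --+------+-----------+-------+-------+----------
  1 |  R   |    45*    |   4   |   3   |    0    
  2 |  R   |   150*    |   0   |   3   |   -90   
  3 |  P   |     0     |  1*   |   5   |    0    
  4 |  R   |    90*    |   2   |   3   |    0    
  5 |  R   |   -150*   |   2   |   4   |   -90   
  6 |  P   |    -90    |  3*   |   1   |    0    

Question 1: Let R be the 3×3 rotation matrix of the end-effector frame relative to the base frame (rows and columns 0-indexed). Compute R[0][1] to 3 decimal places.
End-effector y-axis (col 1 of R) = (-0.4830,-0.1294,0.8660)
R[0][1] = -0.4830

-0.483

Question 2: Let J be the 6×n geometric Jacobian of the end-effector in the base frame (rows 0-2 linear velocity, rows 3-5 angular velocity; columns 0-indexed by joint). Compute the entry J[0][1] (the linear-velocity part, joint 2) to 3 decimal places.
axis z_1 = (0.0000,0.0000,1.0000); lever o_n−o_1 = (-10.6159,-9.0562,-1.0359)
cross product → J_v[:, 1] = (9.0562,-10.6159,0.0000)
J_ω[:, 1] = z_1
entry J[0][1] = 9.0562

9.056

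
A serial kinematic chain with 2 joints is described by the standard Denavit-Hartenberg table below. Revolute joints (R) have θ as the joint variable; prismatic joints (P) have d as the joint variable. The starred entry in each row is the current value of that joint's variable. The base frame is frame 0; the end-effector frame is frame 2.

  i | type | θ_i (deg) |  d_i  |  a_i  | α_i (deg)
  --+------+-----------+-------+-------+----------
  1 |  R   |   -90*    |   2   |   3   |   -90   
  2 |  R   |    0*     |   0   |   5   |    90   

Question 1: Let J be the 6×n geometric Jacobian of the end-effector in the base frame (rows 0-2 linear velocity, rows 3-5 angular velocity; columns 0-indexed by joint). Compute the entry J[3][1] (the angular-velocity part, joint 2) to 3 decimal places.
axis z_1 = (1.0000,0.0000,0.0000); lever o_n−o_1 = (0.0000,-5.0000,0.0000)
cross product → J_v[:, 1] = (0.0000,0.0000,-5.0000)
J_ω[:, 1] = z_1
entry J[3][1] = 1.0000

1.000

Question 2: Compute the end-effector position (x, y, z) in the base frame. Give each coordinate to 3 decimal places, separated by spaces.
0.000 -8.000 2.000

after link 1: o_1 = (0.0000, -3.0000, 2.0000)
after link 2: o_2 = (0.0000, -8.0000, 2.0000)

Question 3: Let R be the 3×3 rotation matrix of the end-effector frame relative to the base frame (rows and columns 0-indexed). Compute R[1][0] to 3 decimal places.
End-effector x-axis (col 0 of R) = (0.0000,-1.0000,0.0000)
R[1][0] = -1.0000

-1.000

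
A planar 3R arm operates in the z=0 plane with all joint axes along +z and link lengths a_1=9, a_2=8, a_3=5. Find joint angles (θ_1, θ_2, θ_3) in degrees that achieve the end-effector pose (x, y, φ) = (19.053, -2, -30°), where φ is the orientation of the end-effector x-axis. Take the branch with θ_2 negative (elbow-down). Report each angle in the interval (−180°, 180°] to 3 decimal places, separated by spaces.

29.997 -59.994 -0.003

wrist centre = target − a_3·(cos φ, sin φ) = (14.7229, 0.5000)
cos θ_2 = (217.0130−9²−8²)/(2·9·8) = 0.5001; θ_2 = -59.9940° (elbow-down)
β = atan2(0.5000,14.7229) = 1.9451°; ψ = atan2(-6.9278,13.0007) = -28.0521°
θ_1 = β − ψ = 29.9972°
θ_3 = φ − θ_1 − θ_2 = -0.0032° (wrapped to (-180°,180°])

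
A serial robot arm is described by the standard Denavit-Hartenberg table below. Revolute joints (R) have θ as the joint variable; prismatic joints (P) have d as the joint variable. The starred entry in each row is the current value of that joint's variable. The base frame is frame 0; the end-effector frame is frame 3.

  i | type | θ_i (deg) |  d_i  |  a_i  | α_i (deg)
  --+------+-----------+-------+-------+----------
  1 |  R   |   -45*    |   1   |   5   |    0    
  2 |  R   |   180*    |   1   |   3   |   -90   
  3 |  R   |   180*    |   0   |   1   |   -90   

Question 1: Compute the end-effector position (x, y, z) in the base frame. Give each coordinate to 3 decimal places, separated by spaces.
after link 1: o_1 = (3.5355, -3.5355, 1.0000)
after link 2: o_2 = (1.4142, -1.4142, 2.0000)
after link 3: o_3 = (2.1213, -2.1213, 2.0000)

2.121 -2.121 2.000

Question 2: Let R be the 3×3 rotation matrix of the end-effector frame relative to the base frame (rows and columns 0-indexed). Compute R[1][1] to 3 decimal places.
0.707

End-effector y-axis (col 1 of R) = (0.7071,0.7071,0.0000)
R[1][1] = 0.7071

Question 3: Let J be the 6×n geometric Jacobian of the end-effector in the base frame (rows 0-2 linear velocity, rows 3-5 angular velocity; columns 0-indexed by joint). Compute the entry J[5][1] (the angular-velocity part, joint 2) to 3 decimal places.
1.000

axis z_1 = (0.0000,0.0000,1.0000); lever o_n−o_1 = (-1.4142,1.4142,1.0000)
cross product → J_v[:, 1] = (-1.4142,-1.4142,0.0000)
J_ω[:, 1] = z_1
entry J[5][1] = 1.0000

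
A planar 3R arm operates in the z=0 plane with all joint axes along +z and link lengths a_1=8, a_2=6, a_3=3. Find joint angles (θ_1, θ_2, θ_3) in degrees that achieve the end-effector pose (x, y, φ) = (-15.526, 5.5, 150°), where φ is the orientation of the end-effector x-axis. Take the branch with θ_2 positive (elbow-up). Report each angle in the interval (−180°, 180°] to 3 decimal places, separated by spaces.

149.996 30.009 -30.005

wrist centre = target − a_3·(cos φ, sin φ) = (-12.9279, 4.0000)
cos θ_2 = (183.1312−8²−6²)/(2·8·6) = 0.8660; θ_2 = 30.0086° (elbow-up)
β = atan2(4.0000,-12.9279) = 162.8075°; ψ = atan2(3.0008,13.1957) = 12.8115°
θ_1 = β − ψ = 149.9960°
θ_3 = φ − θ_1 − θ_2 = -30.0046° (wrapped to (-180°,180°])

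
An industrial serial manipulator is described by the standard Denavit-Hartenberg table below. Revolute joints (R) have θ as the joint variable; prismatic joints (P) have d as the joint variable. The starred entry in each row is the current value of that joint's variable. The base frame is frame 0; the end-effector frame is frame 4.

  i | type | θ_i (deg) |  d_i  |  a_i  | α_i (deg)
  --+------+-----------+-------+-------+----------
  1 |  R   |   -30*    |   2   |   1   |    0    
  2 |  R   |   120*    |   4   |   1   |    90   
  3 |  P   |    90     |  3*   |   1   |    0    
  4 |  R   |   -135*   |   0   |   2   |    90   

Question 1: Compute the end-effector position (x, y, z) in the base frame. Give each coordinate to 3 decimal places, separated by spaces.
3.866 1.914 5.586

after link 1: o_1 = (0.8660, -0.5000, 2.0000)
after link 2: o_2 = (0.8660, 0.5000, 6.0000)
after link 3: o_3 = (3.8660, 0.5000, 7.0000)
after link 4: o_4 = (3.8660, 1.9142, 5.5858)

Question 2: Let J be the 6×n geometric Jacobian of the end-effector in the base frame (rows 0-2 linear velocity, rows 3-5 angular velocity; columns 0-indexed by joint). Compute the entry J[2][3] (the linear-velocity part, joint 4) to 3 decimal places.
axis z_3 = (1.0000,-0.0000,0.0000); lever o_n−o_3 = (0.0000,1.4142,-1.4142)
cross product → J_v[:, 3] = (0.0000,1.4142,1.4142)
J_ω[:, 3] = z_3
entry J[2][3] = 1.4142

1.414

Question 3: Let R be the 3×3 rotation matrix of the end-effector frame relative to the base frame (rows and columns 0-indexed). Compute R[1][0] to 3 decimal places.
0.707

End-effector x-axis (col 0 of R) = (0.0000,0.7071,-0.7071)
R[1][0] = 0.7071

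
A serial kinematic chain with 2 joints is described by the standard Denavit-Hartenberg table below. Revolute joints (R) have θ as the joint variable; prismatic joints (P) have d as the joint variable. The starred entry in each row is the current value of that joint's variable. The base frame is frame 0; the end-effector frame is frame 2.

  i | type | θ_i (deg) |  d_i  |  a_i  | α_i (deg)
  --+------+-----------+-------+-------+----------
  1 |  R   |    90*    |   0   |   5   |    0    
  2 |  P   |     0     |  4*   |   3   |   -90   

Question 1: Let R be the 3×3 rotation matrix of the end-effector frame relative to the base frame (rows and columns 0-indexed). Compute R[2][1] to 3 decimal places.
End-effector y-axis (col 1 of R) = (-0.0000,0.0000,-1.0000)
R[2][1] = -1.0000

-1.000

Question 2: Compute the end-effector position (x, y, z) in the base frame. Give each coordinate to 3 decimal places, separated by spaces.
0.000 8.000 4.000

after link 1: o_1 = (0.0000, 5.0000, 0.0000)
after link 2: o_2 = (0.0000, 8.0000, 4.0000)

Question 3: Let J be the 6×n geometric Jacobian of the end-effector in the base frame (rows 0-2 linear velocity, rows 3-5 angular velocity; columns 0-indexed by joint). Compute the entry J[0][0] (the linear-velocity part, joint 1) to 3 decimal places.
axis z_0 = ẑ; lever o_n−o_0 = (0.0000,8.0000,4.0000)
cross product → J_v[:, 0] = (-8.0000,0.0000,0.0000)
J_ω[:, 0] = z_0
entry J[0][0] = -8.0000

-8.000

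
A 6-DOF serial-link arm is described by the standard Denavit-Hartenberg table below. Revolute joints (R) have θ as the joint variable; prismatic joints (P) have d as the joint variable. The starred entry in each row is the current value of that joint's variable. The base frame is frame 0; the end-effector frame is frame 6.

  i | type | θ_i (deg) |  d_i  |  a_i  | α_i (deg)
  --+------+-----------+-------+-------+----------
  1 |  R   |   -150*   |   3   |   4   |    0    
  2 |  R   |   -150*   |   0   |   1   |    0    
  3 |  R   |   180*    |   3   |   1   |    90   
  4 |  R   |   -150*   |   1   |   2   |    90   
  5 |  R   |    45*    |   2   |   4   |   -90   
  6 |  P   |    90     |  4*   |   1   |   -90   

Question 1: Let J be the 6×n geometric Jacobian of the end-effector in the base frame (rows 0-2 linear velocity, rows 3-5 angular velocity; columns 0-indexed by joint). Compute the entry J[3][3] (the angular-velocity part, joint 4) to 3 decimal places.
-0.866

axis z_3 = (-0.8660,0.5000,0.0000); lever o_n−o_3 = (-4.6490,5.2614,-0.1340)
cross product → J_v[:, 3] = (-0.0670,-0.1160,-2.2321)
J_ω[:, 3] = z_3
entry J[3][3] = -0.8660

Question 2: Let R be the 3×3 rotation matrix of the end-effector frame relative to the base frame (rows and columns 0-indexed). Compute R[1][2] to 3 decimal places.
-0.884

End-effector z-axis (col 2 of R) = (0.3062,-0.8839,0.3536)
R[1][2] = -0.8839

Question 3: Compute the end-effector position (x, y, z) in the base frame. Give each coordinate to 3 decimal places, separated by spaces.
after link 1: o_1 = (-3.4641, -2.0000, 3.0000)
after link 2: o_2 = (-2.9641, -1.1340, 3.0000)
after link 3: o_3 = (-3.4641, -2.0000, 6.0000)
after link 4: o_4 = (-3.4641, 0.0000, 5.0000)
after link 5: o_5 = (-4.1888, 4.4016, 5.3178)
after link 6: o_6 = (-8.1131, 3.2614, 5.8660)

-8.113 3.261 5.866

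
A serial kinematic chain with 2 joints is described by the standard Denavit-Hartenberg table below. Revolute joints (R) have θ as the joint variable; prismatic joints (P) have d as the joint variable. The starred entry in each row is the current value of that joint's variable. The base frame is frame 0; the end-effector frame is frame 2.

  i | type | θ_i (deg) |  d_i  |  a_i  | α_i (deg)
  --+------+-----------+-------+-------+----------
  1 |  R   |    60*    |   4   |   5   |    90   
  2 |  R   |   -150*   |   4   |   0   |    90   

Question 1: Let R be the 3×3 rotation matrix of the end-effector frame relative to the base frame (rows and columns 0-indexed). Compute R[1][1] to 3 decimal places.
-0.500

End-effector y-axis (col 1 of R) = (0.8660,-0.5000,0.0000)
R[1][1] = -0.5000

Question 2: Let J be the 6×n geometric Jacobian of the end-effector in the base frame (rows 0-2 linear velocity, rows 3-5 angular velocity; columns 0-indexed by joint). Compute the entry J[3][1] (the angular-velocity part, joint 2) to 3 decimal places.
0.866

axis z_1 = (0.8660,-0.5000,0.0000); lever o_n−o_1 = (3.4641,-2.0000,0.0000)
cross product → J_v[:, 1] = (0.0000,0.0000,0.0000)
J_ω[:, 1] = z_1
entry J[3][1] = 0.8660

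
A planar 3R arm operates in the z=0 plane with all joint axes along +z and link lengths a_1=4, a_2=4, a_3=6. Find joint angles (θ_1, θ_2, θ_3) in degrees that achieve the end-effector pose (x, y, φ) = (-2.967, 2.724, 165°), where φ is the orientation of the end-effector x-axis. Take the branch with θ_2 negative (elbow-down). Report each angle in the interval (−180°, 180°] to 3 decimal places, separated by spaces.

wrist centre = target − a_3·(cos φ, sin φ) = (2.8286, 1.1711)
cos θ_2 = (9.3722−4²−4²)/(2·4·4) = -0.7071; θ_2 = -135.0011° (elbow-down)
β = atan2(1.1711,2.8286) = 22.4907°; ψ = atan2(-2.8284,1.1715) = -67.5005°
θ_1 = β − ψ = 89.9912°
θ_3 = φ − θ_1 − θ_2 = -149.9901° (wrapped to (-180°,180°])

89.991 -135.001 -149.990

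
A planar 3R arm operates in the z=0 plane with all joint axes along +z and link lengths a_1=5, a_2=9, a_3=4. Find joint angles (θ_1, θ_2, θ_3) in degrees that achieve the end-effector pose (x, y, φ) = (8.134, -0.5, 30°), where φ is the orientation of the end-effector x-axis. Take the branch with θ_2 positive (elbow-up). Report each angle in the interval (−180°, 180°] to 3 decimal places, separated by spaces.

wrist centre = target − a_3·(cos φ, sin φ) = (4.6699, -2.5000)
cos θ_2 = (28.0580−5²−9²)/(2·5·9) = -0.8660; θ_2 = 149.9997° (elbow-up)
β = atan2(-2.5000,4.6699) = -28.1621°; ψ = atan2(4.5000,-2.7942) = 121.8373°
θ_1 = β − ψ = -149.9994°
θ_3 = φ − θ_1 − θ_2 = 29.9997° (wrapped to (-180°,180°])

-149.999 150.000 30.000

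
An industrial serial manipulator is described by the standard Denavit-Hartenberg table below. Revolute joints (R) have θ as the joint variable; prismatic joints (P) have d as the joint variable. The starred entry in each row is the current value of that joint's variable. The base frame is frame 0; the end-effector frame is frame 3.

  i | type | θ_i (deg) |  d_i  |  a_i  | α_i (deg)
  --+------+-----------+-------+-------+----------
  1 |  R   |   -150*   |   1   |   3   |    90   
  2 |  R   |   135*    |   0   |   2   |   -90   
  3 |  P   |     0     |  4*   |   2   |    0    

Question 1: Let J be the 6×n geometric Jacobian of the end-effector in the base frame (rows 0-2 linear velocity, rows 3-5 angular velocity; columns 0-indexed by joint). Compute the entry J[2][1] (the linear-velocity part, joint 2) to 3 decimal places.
axis z_1 = (-0.5000,0.8660,0.0000); lever o_n−o_1 = (4.8990,2.8284,0.0000)
cross product → J_v[:, 1] = (0.0000,0.0000,-5.6569)
J_ω[:, 1] = z_1
entry J[2][1] = -5.6569

-5.657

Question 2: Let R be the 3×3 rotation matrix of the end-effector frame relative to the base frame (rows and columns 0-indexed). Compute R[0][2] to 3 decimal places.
0.612

End-effector z-axis (col 2 of R) = (0.6124,0.3536,-0.7071)
R[0][2] = 0.6124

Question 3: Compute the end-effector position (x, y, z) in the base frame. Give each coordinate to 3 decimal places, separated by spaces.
after link 1: o_1 = (-2.5981, -1.5000, 1.0000)
after link 2: o_2 = (-1.3733, -0.7929, 2.4142)
after link 3: o_3 = (2.3009, 1.3284, 1.0000)

2.301 1.328 1.000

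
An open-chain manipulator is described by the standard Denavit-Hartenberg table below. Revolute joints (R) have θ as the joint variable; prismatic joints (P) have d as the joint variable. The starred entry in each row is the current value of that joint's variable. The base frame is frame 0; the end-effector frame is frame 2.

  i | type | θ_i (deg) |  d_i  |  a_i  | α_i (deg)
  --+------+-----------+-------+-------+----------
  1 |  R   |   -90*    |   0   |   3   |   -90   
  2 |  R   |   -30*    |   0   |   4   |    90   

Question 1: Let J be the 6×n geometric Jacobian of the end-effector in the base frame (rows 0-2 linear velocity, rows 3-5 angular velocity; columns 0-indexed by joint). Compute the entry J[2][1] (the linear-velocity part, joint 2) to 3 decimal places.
axis z_1 = (1.0000,0.0000,0.0000); lever o_n−o_1 = (0.0000,-3.4641,2.0000)
cross product → J_v[:, 1] = (0.0000,-2.0000,-3.4641)
J_ω[:, 1] = z_1
entry J[2][1] = -3.4641

-3.464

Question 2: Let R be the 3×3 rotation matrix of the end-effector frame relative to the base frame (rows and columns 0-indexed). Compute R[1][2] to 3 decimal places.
0.500

End-effector z-axis (col 2 of R) = (-0.0000,0.5000,0.8660)
R[1][2] = 0.5000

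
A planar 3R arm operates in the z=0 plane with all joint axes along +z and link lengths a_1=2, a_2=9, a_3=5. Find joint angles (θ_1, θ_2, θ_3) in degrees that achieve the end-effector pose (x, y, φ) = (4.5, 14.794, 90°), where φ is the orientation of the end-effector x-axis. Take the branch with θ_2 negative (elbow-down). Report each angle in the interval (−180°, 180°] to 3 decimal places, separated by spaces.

90.011 -30.014 30.003

wrist centre = target − a_3·(cos φ, sin φ) = (4.5000, 9.7940)
cos θ_2 = (116.1724−2²−9²)/(2·2·9) = 0.8659; θ_2 = -30.0143° (elbow-down)
β = atan2(9.7940,4.5000) = 65.3229°; ψ = atan2(-4.5019,9.7931) = -24.6885°
θ_1 = β − ψ = 90.0113°
θ_3 = φ − θ_1 − θ_2 = 30.0029° (wrapped to (-180°,180°])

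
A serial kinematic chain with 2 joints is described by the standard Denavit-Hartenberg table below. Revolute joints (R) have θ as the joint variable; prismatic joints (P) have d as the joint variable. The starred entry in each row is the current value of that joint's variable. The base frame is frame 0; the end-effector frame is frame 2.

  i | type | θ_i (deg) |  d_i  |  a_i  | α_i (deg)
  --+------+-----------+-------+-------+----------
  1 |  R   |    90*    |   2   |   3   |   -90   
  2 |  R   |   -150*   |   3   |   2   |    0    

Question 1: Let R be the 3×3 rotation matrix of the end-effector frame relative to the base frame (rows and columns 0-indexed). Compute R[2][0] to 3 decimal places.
0.500

End-effector x-axis (col 0 of R) = (-0.0000,-0.8660,0.5000)
R[2][0] = 0.5000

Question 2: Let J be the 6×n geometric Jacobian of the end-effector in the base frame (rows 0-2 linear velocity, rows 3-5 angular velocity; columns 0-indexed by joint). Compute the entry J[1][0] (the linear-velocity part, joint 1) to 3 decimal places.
axis z_0 = ẑ; lever o_n−o_0 = (-3.0000,1.2679,3.0000)
cross product → J_v[:, 0] = (-1.2679,-3.0000,0.0000)
J_ω[:, 0] = z_0
entry J[1][0] = -3.0000

-3.000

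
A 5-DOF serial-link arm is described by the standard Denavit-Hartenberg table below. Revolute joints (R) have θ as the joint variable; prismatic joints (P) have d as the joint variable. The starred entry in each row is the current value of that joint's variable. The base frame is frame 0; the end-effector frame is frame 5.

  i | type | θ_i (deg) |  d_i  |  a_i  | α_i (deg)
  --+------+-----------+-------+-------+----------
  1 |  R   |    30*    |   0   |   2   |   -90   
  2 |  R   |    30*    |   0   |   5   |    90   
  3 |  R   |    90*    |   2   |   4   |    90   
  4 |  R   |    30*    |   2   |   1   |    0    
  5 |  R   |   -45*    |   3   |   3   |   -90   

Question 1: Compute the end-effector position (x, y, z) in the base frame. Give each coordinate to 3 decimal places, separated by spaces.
6.096 12.485 -3.507

after link 1: o_1 = (1.7321, 1.0000, 0.0000)
after link 2: o_2 = (5.4821, 3.1651, -2.5000)
after link 3: o_3 = (4.3481, 7.1292, -0.7679)
after link 4: o_4 = (5.6316, 8.8702, -1.3349)
after link 5: o_5 = (6.0965, 12.4847, -3.5074)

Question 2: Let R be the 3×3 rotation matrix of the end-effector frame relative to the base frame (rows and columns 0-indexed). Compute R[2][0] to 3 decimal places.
-0.224

End-effector x-axis (col 0 of R) = (-0.5950,0.7718,-0.2241)
R[2][0] = -0.2241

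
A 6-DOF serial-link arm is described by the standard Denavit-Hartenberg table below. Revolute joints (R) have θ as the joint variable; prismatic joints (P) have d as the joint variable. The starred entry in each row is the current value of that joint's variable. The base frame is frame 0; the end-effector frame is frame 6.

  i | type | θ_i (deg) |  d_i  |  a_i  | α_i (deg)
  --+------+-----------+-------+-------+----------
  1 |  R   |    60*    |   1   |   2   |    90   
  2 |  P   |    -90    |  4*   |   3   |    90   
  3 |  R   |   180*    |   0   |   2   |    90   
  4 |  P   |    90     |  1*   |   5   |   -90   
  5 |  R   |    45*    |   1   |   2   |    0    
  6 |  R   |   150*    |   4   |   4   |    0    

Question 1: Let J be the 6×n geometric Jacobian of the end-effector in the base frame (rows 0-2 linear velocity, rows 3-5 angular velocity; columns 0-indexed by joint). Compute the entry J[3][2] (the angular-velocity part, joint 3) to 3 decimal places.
axis z_2 = (-0.5000,-0.8660,-0.0000); lever o_n−o_2 = (-0.7374,-2.5193,-3.0000)
cross product → J_v[:, 2] = (2.5981,-1.5000,0.6211)
J_ω[:, 2] = z_2
entry J[3][2] = -0.5000

-0.500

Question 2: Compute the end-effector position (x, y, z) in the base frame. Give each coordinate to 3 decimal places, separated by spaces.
3.727 -2.787 -5.000

after link 1: o_1 = (1.0000, 1.7321, 1.0000)
after link 2: o_2 = (4.4641, -0.2679, -2.0000)
after link 3: o_3 = (4.4641, -0.2679, 0.0000)
after link 4: o_4 = (2.8301, -5.0981, 0.0000)
after link 5: o_5 = (0.8983, -5.6157, -1.0000)
after link 6: o_6 = (3.7267, -2.7873, -5.0000)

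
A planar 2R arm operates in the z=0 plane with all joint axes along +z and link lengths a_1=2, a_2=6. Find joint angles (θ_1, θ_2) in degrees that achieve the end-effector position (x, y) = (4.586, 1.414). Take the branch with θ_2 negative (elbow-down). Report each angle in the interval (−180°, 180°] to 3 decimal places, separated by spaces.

134.991 -134.995

cos θ_2 = (23.0308−2²−6²)/(2·2·6) = -0.7071; θ_2 = -134.9954° (elbow-down)
β = atan2(1.4140,4.5860) = 17.1361°; ψ = atan2(-4.2430,-2.2423) = -117.8553°
θ_1 = β − ψ = 134.9913°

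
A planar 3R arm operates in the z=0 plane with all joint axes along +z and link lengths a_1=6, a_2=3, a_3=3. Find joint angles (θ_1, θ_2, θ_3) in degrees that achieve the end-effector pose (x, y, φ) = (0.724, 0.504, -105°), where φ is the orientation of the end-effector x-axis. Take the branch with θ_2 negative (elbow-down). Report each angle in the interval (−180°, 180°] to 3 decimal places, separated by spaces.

wrist centre = target − a_3·(cos φ, sin φ) = (1.5005, 3.4018)
cos θ_2 = (13.8235−6²−3²)/(2·6·3) = -0.8660; θ_2 = -149.9988° (elbow-down)
β = atan2(3.4018,1.5005) = 66.1987°; ψ = atan2(-1.5001,3.4020) = -23.7945°
θ_1 = β − ψ = 89.9932°
θ_3 = φ − θ_1 − θ_2 = -44.9944° (wrapped to (-180°,180°])

89.993 -149.999 -44.994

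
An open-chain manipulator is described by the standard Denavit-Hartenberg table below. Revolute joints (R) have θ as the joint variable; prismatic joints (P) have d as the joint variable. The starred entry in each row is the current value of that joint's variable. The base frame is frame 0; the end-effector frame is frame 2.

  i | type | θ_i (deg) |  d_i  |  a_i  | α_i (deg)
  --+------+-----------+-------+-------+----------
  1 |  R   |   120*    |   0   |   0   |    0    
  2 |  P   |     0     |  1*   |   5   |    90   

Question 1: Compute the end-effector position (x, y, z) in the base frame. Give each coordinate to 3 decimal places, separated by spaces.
-2.500 4.330 1.000

after link 1: o_1 = (0.0000, 0.0000, 0.0000)
after link 2: o_2 = (-2.5000, 4.3301, 1.0000)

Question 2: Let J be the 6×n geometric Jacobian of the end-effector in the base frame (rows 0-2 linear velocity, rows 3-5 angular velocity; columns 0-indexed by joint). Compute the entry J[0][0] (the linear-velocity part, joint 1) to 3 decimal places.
-4.330

axis z_0 = ẑ; lever o_n−o_0 = (-2.5000,4.3301,1.0000)
cross product → J_v[:, 0] = (-4.3301,-2.5000,0.0000)
J_ω[:, 0] = z_0
entry J[0][0] = -4.3301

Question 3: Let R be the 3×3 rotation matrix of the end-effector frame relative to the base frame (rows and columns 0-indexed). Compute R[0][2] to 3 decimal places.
End-effector z-axis (col 2 of R) = (0.8660,0.5000,0.0000)
R[0][2] = 0.8660

0.866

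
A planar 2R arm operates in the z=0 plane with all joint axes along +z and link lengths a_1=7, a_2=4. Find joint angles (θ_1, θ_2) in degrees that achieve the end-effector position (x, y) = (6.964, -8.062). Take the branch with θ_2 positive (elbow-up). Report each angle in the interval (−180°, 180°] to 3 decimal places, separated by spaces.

cos θ_2 = (113.4931−7²−4²)/(2·7·4) = 0.8659; θ_2 = 30.0088° (elbow-up)
β = atan2(-8.0620,6.9640) = -49.1794°; ψ = atan2(2.0005,10.4638) = 10.8235°
θ_1 = β − ψ = -60.0029°

-60.003 30.009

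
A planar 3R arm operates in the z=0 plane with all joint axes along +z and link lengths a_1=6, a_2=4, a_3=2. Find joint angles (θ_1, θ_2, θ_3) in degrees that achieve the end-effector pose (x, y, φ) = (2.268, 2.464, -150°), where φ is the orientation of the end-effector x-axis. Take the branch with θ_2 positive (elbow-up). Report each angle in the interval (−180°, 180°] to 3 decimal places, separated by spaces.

wrist centre = target − a_3·(cos φ, sin φ) = (4.0001, 3.4640)
cos θ_2 = (27.9997−6²−4²)/(2·6·4) = -0.5000; θ_2 = 120.0004° (elbow-up)
β = atan2(3.4640,4.0001) = 40.8922°; ψ = atan2(3.4641,4.0000) = 40.8935°
θ_1 = β − ψ = -0.0013°
θ_3 = φ − θ_1 − θ_2 = 90.0008° (wrapped to (-180°,180°])

-0.001 120.000 90.001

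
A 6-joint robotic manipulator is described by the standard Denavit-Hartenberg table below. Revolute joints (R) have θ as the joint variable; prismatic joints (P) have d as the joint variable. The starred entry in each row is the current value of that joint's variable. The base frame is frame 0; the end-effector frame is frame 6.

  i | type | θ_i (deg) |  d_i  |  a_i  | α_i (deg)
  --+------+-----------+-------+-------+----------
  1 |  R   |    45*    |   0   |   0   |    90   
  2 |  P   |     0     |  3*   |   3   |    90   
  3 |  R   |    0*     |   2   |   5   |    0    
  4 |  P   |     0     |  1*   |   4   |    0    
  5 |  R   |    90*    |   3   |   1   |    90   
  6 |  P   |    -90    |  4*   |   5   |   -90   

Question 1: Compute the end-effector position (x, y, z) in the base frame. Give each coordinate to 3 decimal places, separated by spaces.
14.142 8.485 -1.000

after link 1: o_1 = (0.0000, 0.0000, 0.0000)
after link 2: o_2 = (4.2426, -0.0000, 0.0000)
after link 3: o_3 = (7.7782, 3.5355, -2.0000)
after link 4: o_4 = (10.6066, 6.3640, -3.0000)
after link 5: o_5 = (11.3137, 5.6569, -6.0000)
after link 6: o_6 = (14.1421, 8.4853, -1.0000)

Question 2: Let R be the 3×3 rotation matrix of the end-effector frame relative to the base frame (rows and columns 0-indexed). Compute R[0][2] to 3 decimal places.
0.707

End-effector z-axis (col 2 of R) = (0.7071,-0.7071,0.0000)
R[0][2] = 0.7071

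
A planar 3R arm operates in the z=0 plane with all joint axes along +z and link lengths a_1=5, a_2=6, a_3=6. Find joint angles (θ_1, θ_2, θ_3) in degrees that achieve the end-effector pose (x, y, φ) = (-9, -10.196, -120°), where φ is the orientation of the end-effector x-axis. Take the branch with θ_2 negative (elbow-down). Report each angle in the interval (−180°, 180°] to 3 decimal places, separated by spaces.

wrist centre = target − a_3·(cos φ, sin φ) = (-6.0000, -4.9998)
cos θ_2 = (60.9985−5²−6²)/(2·5·6) = -0.0000; θ_2 = -90.0015° (elbow-down)
β = atan2(-4.9998,-6.0000) = -140.1953°; ψ = atan2(-6.0000,4.9998) = -50.1953°
θ_1 = β − ψ = -90.0000°
θ_3 = φ − θ_1 − θ_2 = 60.0015° (wrapped to (-180°,180°])

-90.000 -90.001 60.001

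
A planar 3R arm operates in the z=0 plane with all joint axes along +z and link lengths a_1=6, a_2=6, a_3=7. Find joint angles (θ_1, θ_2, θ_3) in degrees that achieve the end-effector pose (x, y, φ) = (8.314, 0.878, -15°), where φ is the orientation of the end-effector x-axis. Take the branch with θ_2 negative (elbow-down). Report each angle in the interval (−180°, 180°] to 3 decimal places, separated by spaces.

135.007 -150.002 -0.005

wrist centre = target − a_3·(cos φ, sin φ) = (1.5525, 2.6897)
cos θ_2 = (9.6450−6²−6²)/(2·6·6) = -0.8660; θ_2 = -150.0019° (elbow-down)
β = atan2(2.6897,1.5525) = 60.0064°; ψ = atan2(-2.9998,0.8037) = -75.0009°
θ_1 = β − ψ = 135.0073°
θ_3 = φ − θ_1 − θ_2 = -0.0054° (wrapped to (-180°,180°])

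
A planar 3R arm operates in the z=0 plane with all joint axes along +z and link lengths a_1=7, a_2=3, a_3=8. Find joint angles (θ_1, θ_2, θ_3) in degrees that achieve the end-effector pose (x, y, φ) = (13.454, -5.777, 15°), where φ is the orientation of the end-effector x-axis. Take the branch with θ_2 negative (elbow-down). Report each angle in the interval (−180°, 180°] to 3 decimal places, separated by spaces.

-45.002 -29.987 89.989

wrist centre = target − a_3·(cos φ, sin φ) = (5.7266, -7.8476)
cos θ_2 = (94.3779−7²−3²)/(2·7·3) = 0.8661; θ_2 = -29.9867° (elbow-down)
β = atan2(-7.8476,5.7266) = -53.8807°; ψ = atan2(-1.4994,9.5984) = -8.8786°
θ_1 = β − ψ = -45.0021°
θ_3 = φ − θ_1 − θ_2 = 89.9888° (wrapped to (-180°,180°])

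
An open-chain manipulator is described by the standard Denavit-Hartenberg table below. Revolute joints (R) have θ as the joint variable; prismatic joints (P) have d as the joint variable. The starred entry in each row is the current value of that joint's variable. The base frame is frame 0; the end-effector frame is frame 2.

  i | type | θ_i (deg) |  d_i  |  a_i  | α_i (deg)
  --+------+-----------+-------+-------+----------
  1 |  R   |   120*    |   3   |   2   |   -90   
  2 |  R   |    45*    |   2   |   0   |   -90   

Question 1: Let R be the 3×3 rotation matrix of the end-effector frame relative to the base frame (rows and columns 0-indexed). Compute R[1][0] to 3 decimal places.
0.612

End-effector x-axis (col 0 of R) = (-0.3536,0.6124,-0.7071)
R[1][0] = 0.6124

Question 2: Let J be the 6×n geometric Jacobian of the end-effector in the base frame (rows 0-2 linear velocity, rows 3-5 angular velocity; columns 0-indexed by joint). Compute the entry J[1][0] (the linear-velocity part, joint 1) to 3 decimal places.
-2.732

axis z_0 = ẑ; lever o_n−o_0 = (-2.7321,0.7321,3.0000)
cross product → J_v[:, 0] = (-0.7321,-2.7321,0.0000)
J_ω[:, 0] = z_0
entry J[1][0] = -2.7321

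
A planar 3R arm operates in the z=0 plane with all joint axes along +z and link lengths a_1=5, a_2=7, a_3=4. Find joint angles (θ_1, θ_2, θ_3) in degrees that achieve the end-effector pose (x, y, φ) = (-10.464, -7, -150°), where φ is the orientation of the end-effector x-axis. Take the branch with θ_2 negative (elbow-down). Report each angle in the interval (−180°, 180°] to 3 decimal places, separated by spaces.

wrist centre = target − a_3·(cos φ, sin φ) = (-6.9999, -5.0000)
cos θ_2 = (73.9986−5²−7²)/(2·5·7) = -0.0000; θ_2 = -90.0012° (elbow-down)
β = atan2(-5.0000,-6.9999) = -144.4619°; ψ = atan2(-7.0000,4.9999) = -54.4631°
θ_1 = β − ψ = -89.9988°
θ_3 = φ − θ_1 − θ_2 = 30.0000° (wrapped to (-180°,180°])

-89.999 -90.001 30.000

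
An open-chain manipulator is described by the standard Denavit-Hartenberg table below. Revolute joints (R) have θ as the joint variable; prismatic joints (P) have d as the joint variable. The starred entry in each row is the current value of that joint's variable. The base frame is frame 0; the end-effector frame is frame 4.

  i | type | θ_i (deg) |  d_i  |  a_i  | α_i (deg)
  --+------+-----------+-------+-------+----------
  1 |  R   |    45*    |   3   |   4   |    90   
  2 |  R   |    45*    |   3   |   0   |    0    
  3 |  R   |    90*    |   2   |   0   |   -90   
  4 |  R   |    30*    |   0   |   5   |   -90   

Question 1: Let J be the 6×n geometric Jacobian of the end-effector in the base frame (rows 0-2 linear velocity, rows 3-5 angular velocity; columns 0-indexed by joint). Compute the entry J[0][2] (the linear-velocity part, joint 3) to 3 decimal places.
-2.165

axis z_2 = (0.7071,-0.7071,0.0000); lever o_n−o_2 = (-2.5186,-1.8115,3.0619)
cross product → J_v[:, 2] = (-2.1651,-2.1651,-3.0619)
J_ω[:, 2] = z_2
entry J[0][2] = -2.1651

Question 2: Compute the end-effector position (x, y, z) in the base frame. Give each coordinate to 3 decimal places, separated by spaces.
2.431 -1.104 6.062

after link 1: o_1 = (2.8284, 2.8284, 3.0000)
after link 2: o_2 = (4.9497, 0.7071, 3.0000)
after link 3: o_3 = (6.3640, -0.7071, 3.0000)
after link 4: o_4 = (2.4311, -1.1044, 6.0619)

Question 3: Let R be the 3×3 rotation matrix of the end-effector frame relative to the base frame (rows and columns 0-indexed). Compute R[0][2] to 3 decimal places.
End-effector z-axis (col 2 of R) = (-0.3624,0.8624,-0.3536)
R[0][2] = -0.3624

-0.362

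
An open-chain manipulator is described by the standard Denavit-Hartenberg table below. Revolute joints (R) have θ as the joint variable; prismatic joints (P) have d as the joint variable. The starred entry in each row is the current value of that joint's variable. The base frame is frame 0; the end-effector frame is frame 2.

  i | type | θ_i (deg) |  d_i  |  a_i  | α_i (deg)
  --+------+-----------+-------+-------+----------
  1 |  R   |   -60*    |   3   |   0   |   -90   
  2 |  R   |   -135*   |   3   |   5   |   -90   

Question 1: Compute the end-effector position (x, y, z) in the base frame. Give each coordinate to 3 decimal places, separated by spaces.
after link 1: o_1 = (0.0000, 0.0000, 3.0000)
after link 2: o_2 = (0.8303, 4.5619, 6.5355)

0.830 4.562 6.536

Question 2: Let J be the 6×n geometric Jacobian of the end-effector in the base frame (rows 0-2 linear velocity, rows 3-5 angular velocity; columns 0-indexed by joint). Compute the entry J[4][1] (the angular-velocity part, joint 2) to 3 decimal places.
axis z_1 = (0.8660,0.5000,0.0000); lever o_n−o_1 = (0.8303,4.5619,3.5355)
cross product → J_v[:, 1] = (1.7678,-3.0619,3.5355)
J_ω[:, 1] = z_1
entry J[4][1] = 0.5000

0.500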